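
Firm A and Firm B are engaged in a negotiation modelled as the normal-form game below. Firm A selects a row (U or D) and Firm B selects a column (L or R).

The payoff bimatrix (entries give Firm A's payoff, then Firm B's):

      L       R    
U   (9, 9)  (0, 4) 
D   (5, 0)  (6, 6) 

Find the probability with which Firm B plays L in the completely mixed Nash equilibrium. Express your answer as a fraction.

3/5

Let q be the probability that Firm B plays L. In a completely mixed equilibrium, Firm A must be indifferent between U and D.
Firm A's expected payoff from U is 9q; from D it is 5q + 6(1−q).
Setting these equal: 9q = −q + 6, so q = 3/5.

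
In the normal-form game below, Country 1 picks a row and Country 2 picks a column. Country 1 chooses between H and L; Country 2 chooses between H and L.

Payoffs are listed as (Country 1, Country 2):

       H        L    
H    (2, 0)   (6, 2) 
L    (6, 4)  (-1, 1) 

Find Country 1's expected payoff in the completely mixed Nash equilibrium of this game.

38/11

First find q, the probability Country 2 plays H, from Country 1's indifference between H and L: 2q + 6(1−q) = 6q − (1−q), giving q = 7/11.
Since Country 1 is indifferent in equilibrium, Country 1's expected payoff equals the payoff from either row against (7/11, 4/11). Using H: 2(7/11) + 6(4/11) = 38/11.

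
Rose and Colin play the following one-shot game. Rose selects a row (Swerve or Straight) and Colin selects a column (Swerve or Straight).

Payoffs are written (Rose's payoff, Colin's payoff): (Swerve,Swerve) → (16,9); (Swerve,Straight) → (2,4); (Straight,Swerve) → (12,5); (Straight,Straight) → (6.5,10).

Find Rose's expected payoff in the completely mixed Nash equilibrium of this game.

160/17

First find y, the probability Colin plays Swerve, from Rose's indifference between Swerve and Straight: 16y + 2(1−y) = 12y + 6.5(1−y), giving y = 9/17.
Since Rose is indifferent in equilibrium, Rose's expected payoff equals the payoff from either row against (9/17, 8/17). Using Swerve: 16(9/17) + 2(8/17) = 160/17.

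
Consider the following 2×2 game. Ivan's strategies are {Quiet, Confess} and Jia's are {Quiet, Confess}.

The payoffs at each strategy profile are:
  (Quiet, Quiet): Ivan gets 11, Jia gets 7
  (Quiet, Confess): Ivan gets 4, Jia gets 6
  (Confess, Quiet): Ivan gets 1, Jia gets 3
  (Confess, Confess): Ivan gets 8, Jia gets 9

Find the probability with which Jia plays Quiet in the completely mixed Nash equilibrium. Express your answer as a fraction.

2/7

Let y be the probability that Jia plays Quiet. In a completely mixed equilibrium, Ivan must be indifferent between Quiet and Confess.
Ivan's expected payoff from Quiet is 11y + 4(1−y); from Confess it is y + 8(1−y).
Setting these equal: 7y + 4 = −7y + 8, so y = 2/7.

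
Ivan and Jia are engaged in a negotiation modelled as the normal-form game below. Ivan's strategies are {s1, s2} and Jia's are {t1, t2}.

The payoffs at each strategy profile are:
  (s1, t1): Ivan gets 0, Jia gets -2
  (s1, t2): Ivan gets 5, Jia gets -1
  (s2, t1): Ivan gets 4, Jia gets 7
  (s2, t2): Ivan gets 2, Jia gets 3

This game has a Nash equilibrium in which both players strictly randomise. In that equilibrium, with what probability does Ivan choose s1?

4/5

Let r be the probability that Ivan plays s1. In a completely mixed equilibrium, Jia must be indifferent between t1 and t2.
Jia's expected payoff from t1 is −2r + 7(1−r); from t2 it is −r + 3(1−r).
Setting these equal: −9r + 7 = −4r + 3, so r = 4/5.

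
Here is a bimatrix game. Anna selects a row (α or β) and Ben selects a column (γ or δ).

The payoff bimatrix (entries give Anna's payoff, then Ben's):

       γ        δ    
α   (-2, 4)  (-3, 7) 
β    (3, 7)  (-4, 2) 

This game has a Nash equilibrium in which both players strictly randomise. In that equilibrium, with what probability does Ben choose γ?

1/6

Let c be the probability that Ben plays γ. In a completely mixed equilibrium, Anna must be indifferent between α and β.
Anna's expected payoff from α is −2c − 3(1−c); from β it is 3c − 4(1−c).
Setting these equal: c − 3 = 7c − 4, so c = 1/6.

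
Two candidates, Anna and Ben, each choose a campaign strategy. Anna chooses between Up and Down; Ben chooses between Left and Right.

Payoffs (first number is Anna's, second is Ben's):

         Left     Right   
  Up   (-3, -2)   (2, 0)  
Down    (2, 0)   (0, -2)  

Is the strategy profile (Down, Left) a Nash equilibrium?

Yes

At (Down, Left), Anna earns 2; switching to Up would give -3, so Anna has no profitable deviation.
Ben earns 0; switching to Right would give -2, so Ben has no profitable deviation.
Neither player can gain by a unilateral deviation, so this profile is a Nash equilibrium.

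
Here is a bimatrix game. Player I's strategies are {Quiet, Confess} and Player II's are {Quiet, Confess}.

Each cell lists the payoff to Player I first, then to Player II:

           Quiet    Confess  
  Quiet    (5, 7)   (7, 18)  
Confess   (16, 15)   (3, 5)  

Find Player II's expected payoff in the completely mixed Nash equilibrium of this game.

First find p, the probability Player I plays Quiet, from Player II's indifference between Quiet and Confess: 7p + 15(1−p) = 18p + 5(1−p), giving p = 10/21.
Since Player II is indifferent in equilibrium, Player II's expected payoff equals the payoff from either column against (10/21, 11/21). Using Quiet: 7(10/21) + 15(11/21) = 235/21.

235/21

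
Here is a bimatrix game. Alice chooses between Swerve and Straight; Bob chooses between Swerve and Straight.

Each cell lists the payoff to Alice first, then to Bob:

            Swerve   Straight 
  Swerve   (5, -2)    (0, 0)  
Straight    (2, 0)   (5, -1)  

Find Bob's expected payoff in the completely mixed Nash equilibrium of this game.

First find p, the probability Alice plays Swerve, from Bob's indifference between Swerve and Straight: −2p = −(1−p), giving p = 1/3.
Since Bob is indifferent in equilibrium, Bob's expected payoff equals the payoff from either column against (1/3, 2/3). Using Swerve: −2(1/3) = -2/3.

-2/3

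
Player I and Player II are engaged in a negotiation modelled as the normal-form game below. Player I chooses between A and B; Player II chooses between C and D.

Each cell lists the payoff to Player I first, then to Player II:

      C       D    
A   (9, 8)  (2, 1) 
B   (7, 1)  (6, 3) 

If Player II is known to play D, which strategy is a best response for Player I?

B

Against D, Player I earns 2 from A and 6 from B.
So B is the best response.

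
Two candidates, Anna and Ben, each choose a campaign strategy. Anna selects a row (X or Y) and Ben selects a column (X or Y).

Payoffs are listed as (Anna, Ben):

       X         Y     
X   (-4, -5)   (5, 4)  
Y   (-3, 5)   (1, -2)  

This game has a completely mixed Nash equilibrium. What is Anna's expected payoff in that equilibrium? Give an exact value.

-11/5

First find q, the probability Ben plays X, from Anna's indifference between X and Y: −4q + 5(1−q) = −3q + (1−q), giving q = 4/5.
Since Anna is indifferent in equilibrium, Anna's expected payoff equals the payoff from either row against (4/5, 1/5). Using X: −4(4/5) + 5(1/5) = -11/5.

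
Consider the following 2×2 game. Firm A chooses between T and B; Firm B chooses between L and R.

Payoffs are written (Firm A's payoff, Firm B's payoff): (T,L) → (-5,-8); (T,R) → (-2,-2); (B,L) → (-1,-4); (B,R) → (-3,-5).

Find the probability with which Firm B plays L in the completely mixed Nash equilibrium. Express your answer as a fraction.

1/5

Let q be the probability that Firm B plays L. In a completely mixed equilibrium, Firm A must be indifferent between T and B.
Firm A's expected payoff from T is −5q − 2(1−q); from B it is −q − 3(1−q).
Setting these equal: −3q − 2 = 2q − 3, so q = 1/5.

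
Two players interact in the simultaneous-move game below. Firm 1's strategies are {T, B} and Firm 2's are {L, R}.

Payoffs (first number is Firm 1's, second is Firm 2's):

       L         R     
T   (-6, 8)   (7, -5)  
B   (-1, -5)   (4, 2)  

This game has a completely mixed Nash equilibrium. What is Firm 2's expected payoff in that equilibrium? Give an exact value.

First find p, the probability Firm 1 plays T, from Firm 2's indifference between L and R: 8p − 5(1−p) = −5p + 2(1−p), giving p = 7/20.
Since Firm 2 is indifferent in equilibrium, Firm 2's expected payoff equals the payoff from either column against (7/20, 13/20). Using L: 8(7/20) − 5(13/20) = -9/20.

-9/20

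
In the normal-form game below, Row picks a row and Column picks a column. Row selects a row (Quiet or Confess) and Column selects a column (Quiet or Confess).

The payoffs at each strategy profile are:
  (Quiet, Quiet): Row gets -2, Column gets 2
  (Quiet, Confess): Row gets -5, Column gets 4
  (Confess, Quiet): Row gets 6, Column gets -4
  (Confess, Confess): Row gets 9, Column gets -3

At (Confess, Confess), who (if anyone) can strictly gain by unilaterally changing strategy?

Row at (Confess, Confess) earns 9; deviating to Quiet yields -5 — not better.
Column earns -3; deviating to Quiet yields -4 — not better.
Neither player can strictly improve; the profile is a Nash equilibrium.

Neither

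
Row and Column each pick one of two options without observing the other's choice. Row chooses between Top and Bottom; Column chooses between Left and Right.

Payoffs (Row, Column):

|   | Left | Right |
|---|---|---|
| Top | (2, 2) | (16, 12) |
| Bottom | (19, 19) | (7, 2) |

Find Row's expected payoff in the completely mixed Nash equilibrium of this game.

First find y, the probability Column plays Left, from Row's indifference between Top and Bottom: 2y + 16(1−y) = 19y + 7(1−y), giving y = 9/26.
Since Row is indifferent in equilibrium, Row's expected payoff equals the payoff from either row against (9/26, 17/26). Using Top: 2(9/26) + 16(17/26) = 145/13.

145/13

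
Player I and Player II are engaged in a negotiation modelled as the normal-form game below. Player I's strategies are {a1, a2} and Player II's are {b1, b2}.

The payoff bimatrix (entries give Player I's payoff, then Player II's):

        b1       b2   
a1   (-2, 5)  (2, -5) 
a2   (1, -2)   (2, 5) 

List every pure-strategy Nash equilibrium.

(a2, b2)

(a1, b1): Player I prefers a2 (1 > -2) — not an equilibrium.
(a1, b2): Player II prefers b1 (5 > -5) — not an equilibrium.
(a2, b1): Player II prefers b2 (5 > -2) — not an equilibrium.
(a2, b2): Player I gets 2 ≥ 2 from a1, and Player II gets 5 ≥ -2 from b1 — Nash equilibrium.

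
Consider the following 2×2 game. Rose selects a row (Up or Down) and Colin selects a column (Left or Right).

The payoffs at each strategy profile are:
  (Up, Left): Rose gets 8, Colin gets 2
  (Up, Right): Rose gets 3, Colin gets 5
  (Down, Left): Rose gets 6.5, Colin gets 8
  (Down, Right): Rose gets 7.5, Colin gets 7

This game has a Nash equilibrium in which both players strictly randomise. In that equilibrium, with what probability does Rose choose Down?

Let r be the probability that Rose plays Up. In a completely mixed equilibrium, Colin must be indifferent between Left and Right.
Colin's expected payoff from Left is 2r + 8(1−r); from Right it is 5r + 7(1−r).
Setting these equal: −6r + 8 = −2r + 7, so r = 1/4.
Therefore Rose plays Down with probability 1 − 1/4 = 3/4.

3/4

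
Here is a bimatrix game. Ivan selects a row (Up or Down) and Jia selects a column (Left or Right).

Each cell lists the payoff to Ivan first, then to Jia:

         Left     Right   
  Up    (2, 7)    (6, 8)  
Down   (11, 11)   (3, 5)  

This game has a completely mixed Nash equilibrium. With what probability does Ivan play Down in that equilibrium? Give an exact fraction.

1/7

Let p be the probability that Ivan plays Up. In a completely mixed equilibrium, Jia must be indifferent between Left and Right.
Jia's expected payoff from Left is 7p + 11(1−p); from Right it is 8p + 5(1−p).
Setting these equal: −4p + 11 = 3p + 5, so p = 6/7.
Therefore Ivan plays Down with probability 1 − 6/7 = 1/7.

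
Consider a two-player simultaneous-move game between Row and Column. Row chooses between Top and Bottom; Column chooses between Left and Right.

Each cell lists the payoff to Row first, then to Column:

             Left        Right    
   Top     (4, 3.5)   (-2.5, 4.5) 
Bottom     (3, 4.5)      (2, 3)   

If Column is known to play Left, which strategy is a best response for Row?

Top

Against Left, Row earns 4 from Top and 3 from Bottom.
So Top is the best response.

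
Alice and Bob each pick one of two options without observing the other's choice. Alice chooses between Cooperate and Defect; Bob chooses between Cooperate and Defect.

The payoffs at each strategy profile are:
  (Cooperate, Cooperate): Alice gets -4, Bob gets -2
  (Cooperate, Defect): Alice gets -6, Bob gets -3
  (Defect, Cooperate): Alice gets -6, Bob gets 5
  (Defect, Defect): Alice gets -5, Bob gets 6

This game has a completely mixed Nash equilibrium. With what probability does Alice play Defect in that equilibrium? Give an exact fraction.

1/2

Let x be the probability that Alice plays Cooperate. In a completely mixed equilibrium, Bob must be indifferent between Cooperate and Defect.
Bob's expected payoff from Cooperate is −2x + 5(1−x); from Defect it is −3x + 6(1−x).
Setting these equal: −7x + 5 = −9x + 6, so x = 1/2.
Therefore Alice plays Defect with probability 1 − 1/2 = 1/2.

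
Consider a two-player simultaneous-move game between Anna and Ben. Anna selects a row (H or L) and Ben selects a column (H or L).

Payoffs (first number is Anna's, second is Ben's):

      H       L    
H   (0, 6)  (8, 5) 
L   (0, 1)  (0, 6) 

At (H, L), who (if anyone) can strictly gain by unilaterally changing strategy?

Anna at (H, L) earns 8; deviating to L yields 0 — not better.
Ben earns 5; deviating to H yields 6 — a strict improvement.
Only Ben has a strictly profitable deviation.

Ben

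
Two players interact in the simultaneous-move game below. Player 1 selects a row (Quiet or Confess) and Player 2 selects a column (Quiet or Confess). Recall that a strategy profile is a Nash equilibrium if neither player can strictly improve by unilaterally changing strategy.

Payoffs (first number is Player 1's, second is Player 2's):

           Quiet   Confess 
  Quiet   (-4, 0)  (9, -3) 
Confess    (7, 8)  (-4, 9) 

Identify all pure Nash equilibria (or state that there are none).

none

(Quiet, Quiet): Player 1 prefers Confess (7 > -4) — not an equilibrium.
(Quiet, Confess): Player 2 prefers Quiet (0 > -3) — not an equilibrium.
(Confess, Quiet): Player 2 prefers Confess (9 > 8) — not an equilibrium.
(Confess, Confess): Player 1 prefers Quiet (9 > -4) — not an equilibrium.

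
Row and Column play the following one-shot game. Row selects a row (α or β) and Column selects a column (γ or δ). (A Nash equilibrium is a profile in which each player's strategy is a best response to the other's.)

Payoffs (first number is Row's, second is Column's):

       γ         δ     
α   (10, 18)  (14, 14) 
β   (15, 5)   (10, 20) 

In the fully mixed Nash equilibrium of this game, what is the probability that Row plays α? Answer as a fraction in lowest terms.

Let x be the probability that Row plays α. In a completely mixed equilibrium, Column must be indifferent between γ and δ.
Column's expected payoff from γ is 18x + 5(1−x); from δ it is 14x + 20(1−x).
Setting these equal: 13x + 5 = −6x + 20, so x = 15/19.

15/19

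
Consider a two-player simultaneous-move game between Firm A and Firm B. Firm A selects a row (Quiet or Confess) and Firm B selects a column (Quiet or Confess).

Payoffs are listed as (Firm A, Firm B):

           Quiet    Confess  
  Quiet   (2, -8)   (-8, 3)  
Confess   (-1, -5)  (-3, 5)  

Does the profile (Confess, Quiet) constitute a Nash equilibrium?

No

At (Confess, Quiet), Firm A earns -1; switching to Quiet would give 2, so Firm A would deviate.
Firm B earns -5; switching to Confess would give 5, so Firm B would deviate.
Since at least one player can profitably deviate, this is not a Nash equilibrium.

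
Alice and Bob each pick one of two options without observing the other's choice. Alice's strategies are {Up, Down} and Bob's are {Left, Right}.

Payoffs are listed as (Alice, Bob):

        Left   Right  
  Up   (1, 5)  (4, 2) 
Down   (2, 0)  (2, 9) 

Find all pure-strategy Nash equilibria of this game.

none

(Up, Left): Alice prefers Down (2 > 1) — not an equilibrium.
(Up, Right): Bob prefers Left (5 > 2) — not an equilibrium.
(Down, Left): Bob prefers Right (9 > 0) — not an equilibrium.
(Down, Right): Alice prefers Up (4 > 2) — not an equilibrium.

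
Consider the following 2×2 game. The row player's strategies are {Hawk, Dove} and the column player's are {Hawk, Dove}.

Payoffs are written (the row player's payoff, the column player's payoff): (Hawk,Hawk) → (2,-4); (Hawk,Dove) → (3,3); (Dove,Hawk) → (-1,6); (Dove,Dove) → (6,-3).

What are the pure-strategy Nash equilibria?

(Hawk, Hawk): the column player prefers Dove (3 > -4) — not an equilibrium.
(Hawk, Dove): the row player prefers Dove (6 > 3) — not an equilibrium.
(Dove, Hawk): the row player prefers Hawk (2 > -1) — not an equilibrium.
(Dove, Dove): the column player prefers Hawk (6 > -3) — not an equilibrium.

none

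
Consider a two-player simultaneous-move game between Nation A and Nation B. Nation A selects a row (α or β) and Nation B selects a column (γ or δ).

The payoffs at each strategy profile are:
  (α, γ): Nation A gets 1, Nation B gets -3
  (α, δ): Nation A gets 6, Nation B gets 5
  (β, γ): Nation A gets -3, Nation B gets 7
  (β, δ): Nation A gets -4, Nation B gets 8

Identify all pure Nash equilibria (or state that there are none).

(α, γ): Nation B prefers δ (5 > -3) — not an equilibrium.
(α, δ): Nation A gets 6 ≥ -4 from β, and Nation B gets 5 ≥ -3 from γ — Nash equilibrium.
(β, γ): Nation A prefers α (1 > -3); Nation B prefers δ (8 > 7) — not an equilibrium.
(β, δ): Nation A prefers α (6 > -4) — not an equilibrium.

(α, δ)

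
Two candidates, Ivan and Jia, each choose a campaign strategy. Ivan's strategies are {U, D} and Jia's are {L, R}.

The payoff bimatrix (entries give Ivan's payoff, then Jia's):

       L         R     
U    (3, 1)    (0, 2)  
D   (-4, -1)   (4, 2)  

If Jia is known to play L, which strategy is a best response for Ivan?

Against L, Ivan earns 3 from U and -4 from D.
So U is the best response.

U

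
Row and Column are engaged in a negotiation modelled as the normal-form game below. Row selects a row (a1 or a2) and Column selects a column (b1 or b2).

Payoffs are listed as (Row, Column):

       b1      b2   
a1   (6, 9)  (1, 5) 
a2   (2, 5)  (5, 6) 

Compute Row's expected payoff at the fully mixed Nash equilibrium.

First find q, the probability Column plays b1, from Row's indifference between a1 and a2: 6q + (1−q) = 2q + 5(1−q), giving q = 1/2.
Since Row is indifferent in equilibrium, Row's expected payoff equals the payoff from either row against (1/2, 1/2). Using a1: 6(1/2) + (1/2) = 7/2.

7/2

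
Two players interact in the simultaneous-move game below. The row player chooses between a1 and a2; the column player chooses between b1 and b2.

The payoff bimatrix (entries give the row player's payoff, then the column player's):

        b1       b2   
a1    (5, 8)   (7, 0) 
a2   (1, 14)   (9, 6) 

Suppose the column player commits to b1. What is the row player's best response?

a1

Against b1, the row player earns 5 from a1 and 1 from a2.
So a1 is the best response.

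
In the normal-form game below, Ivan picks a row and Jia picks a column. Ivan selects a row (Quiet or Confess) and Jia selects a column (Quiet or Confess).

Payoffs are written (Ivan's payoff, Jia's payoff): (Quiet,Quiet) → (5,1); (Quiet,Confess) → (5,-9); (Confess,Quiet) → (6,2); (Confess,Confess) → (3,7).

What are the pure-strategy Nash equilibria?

(Quiet, Quiet): Ivan prefers Confess (6 > 5) — not an equilibrium.
(Quiet, Confess): Jia prefers Quiet (1 > -9) — not an equilibrium.
(Confess, Quiet): Jia prefers Confess (7 > 2) — not an equilibrium.
(Confess, Confess): Ivan prefers Quiet (5 > 3) — not an equilibrium.

none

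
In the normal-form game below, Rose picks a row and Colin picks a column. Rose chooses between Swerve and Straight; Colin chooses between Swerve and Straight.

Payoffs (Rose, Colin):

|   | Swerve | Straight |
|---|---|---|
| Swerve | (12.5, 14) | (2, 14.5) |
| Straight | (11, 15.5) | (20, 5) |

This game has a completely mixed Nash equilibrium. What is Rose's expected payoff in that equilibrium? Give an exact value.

152/13

First find y, the probability Colin plays Swerve, from Rose's indifference between Swerve and Straight: 12.5y + 2(1−y) = 11y + 20(1−y), giving y = 12/13.
Since Rose is indifferent in equilibrium, Rose's expected payoff equals the payoff from either row against (12/13, 1/13). Using Swerve: 12.5(12/13) + 2(1/13) = 152/13.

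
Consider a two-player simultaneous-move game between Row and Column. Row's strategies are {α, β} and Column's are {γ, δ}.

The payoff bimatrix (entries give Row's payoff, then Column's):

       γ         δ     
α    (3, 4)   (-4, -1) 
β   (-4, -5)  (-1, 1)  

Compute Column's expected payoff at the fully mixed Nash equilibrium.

-1/11

First find x, the probability Row plays α, from Column's indifference between γ and δ: 4x − 5(1−x) = −x + (1−x), giving x = 6/11.
Since Column is indifferent in equilibrium, Column's expected payoff equals the payoff from either column against (6/11, 5/11). Using γ: 4(6/11) − 5(5/11) = -1/11.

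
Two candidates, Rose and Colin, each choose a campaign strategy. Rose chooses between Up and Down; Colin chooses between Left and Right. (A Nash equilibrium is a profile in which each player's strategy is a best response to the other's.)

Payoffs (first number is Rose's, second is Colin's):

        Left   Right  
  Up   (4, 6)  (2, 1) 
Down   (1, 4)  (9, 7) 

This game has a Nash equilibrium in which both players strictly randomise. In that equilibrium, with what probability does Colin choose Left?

7/10

Let c be the probability that Colin plays Left. In a completely mixed equilibrium, Rose must be indifferent between Up and Down.
Rose's expected payoff from Up is 4c + 2(1−c); from Down it is c + 9(1−c).
Setting these equal: 2c + 2 = −8c + 9, so c = 7/10.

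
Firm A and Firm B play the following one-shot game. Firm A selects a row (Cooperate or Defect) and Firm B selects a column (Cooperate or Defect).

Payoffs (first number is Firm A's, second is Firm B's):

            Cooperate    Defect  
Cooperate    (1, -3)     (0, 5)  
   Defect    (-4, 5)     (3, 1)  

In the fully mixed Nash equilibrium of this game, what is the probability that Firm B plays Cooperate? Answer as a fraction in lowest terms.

Let q be the probability that Firm B plays Cooperate. In a completely mixed equilibrium, Firm A must be indifferent between Cooperate and Defect.
Firm A's expected payoff from Cooperate is q; from Defect it is −4q + 3(1−q).
Setting these equal: q = −7q + 3, so q = 3/8.

3/8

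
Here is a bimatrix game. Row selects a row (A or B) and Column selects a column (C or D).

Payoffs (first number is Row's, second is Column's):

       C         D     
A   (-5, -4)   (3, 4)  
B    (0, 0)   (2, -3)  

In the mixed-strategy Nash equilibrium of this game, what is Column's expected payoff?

First find p, the probability Row plays A, from Column's indifference between C and D: −4p = 4p − 3(1−p), giving p = 3/11.
Since Column is indifferent in equilibrium, Column's expected payoff equals the payoff from either column against (3/11, 8/11). Using C: −4(3/11) = -12/11.

-12/11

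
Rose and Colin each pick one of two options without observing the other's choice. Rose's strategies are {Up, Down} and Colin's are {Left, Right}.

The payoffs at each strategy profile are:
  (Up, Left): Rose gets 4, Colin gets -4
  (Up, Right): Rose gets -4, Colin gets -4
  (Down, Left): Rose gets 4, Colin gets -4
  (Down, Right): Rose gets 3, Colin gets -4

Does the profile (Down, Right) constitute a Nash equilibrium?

Yes

At (Down, Right), Rose earns 3; switching to Up would give -4, so Rose has no profitable deviation.
Colin earns -4; switching to Left would give -4, so Colin has no profitable deviation.
Neither player can gain by a unilateral deviation, so this profile is a Nash equilibrium.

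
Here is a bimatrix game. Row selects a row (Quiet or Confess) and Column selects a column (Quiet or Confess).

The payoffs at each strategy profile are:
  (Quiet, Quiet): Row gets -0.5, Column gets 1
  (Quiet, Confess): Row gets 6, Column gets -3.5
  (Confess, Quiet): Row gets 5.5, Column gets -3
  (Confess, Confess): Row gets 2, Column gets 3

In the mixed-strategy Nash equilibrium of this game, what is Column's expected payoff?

-5/7

First find p, the probability Row plays Quiet, from Column's indifference between Quiet and Confess: p − 3(1−p) = −3.5p + 3(1−p), giving p = 4/7.
Since Column is indifferent in equilibrium, Column's expected payoff equals the payoff from either column against (4/7, 3/7). Using Quiet: (4/7) − 3(3/7) = -5/7.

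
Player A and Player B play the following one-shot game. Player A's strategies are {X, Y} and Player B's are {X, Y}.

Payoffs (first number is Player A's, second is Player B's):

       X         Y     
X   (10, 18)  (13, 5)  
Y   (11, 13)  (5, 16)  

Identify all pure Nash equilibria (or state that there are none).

none

(X, X): Player A prefers Y (11 > 10) — not an equilibrium.
(X, Y): Player B prefers X (18 > 5) — not an equilibrium.
(Y, X): Player B prefers Y (16 > 13) — not an equilibrium.
(Y, Y): Player A prefers X (13 > 5) — not an equilibrium.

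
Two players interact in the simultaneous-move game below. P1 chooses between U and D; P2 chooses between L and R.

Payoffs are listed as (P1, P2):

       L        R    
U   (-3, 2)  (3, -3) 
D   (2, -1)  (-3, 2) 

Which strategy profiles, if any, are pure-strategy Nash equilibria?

(U, L): P1 prefers D (2 > -3) — not an equilibrium.
(U, R): P2 prefers L (2 > -3) — not an equilibrium.
(D, L): P2 prefers R (2 > -1) — not an equilibrium.
(D, R): P1 prefers U (3 > -3) — not an equilibrium.

none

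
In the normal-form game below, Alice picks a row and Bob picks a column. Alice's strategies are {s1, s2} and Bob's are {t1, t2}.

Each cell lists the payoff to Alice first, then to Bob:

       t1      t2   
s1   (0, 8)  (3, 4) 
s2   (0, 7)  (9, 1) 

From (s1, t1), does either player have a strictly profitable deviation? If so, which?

Neither

Alice at (s1, t1) earns 0; deviating to s2 yields 0 — not better.
Bob earns 8; deviating to t2 yields 4 — not better.
Neither player can strictly improve; the profile is a Nash equilibrium.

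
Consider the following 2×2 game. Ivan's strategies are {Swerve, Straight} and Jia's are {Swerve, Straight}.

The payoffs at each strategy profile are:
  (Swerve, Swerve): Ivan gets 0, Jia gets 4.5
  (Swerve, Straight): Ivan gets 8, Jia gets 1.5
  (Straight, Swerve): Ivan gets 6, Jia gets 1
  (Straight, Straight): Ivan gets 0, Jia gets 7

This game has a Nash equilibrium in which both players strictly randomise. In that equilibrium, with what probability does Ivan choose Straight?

1/3

Let r be the probability that Ivan plays Swerve. In a completely mixed equilibrium, Jia must be indifferent between Swerve and Straight.
Jia's expected payoff from Swerve is 4.5r + (1−r); from Straight it is 1.5r + 7(1−r).
Setting these equal: 3.5r + 1 = −5.5r + 7, so r = 2/3.
Therefore Ivan plays Straight with probability 1 − 2/3 = 1/3.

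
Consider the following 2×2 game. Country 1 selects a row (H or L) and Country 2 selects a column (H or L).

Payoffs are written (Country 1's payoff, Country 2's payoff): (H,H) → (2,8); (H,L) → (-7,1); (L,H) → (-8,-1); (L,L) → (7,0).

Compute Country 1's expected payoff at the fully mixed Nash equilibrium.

First find q, the probability Country 2 plays H, from Country 1's indifference between H and L: 2q − 7(1−q) = −8q + 7(1−q), giving q = 7/12.
Since Country 1 is indifferent in equilibrium, Country 1's expected payoff equals the payoff from either row against (7/12, 5/12). Using H: 2(7/12) − 7(5/12) = -7/4.

-7/4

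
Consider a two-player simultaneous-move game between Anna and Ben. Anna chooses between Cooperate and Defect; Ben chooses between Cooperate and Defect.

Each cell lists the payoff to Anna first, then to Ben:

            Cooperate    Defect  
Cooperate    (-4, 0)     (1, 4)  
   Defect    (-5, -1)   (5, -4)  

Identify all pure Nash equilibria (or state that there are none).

(Cooperate, Cooperate): Ben prefers Defect (4 > 0) — not an equilibrium.
(Cooperate, Defect): Anna prefers Defect (5 > 1) — not an equilibrium.
(Defect, Cooperate): Anna prefers Cooperate (-4 > -5) — not an equilibrium.
(Defect, Defect): Ben prefers Cooperate (-1 > -4) — not an equilibrium.

none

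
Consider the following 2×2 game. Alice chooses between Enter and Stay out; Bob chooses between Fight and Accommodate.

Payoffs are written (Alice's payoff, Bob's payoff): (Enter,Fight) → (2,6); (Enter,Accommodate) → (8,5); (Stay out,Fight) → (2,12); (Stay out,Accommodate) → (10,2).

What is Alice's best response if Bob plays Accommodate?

Against Accommodate, Alice earns 8 from Enter and 10 from Stay out.
So Stay out is the best response.

Stay out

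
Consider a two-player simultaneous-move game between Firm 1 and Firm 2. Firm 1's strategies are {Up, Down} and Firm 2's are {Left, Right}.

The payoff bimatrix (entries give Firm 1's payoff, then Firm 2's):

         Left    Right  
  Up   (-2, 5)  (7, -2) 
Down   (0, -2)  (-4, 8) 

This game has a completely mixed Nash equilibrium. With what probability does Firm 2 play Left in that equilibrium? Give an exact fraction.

Let q be the probability that Firm 2 plays Left. In a completely mixed equilibrium, Firm 1 must be indifferent between Up and Down.
Firm 1's expected payoff from Up is −2q + 7(1−q); from Down it is −4(1−q).
Setting these equal: −9q + 7 = 4q − 4, so q = 11/13.

11/13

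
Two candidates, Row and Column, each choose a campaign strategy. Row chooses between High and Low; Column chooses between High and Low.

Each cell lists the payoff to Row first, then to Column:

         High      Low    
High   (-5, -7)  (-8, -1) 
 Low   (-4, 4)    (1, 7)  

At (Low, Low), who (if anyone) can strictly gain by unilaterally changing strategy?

Neither

Row at (Low, Low) earns 1; deviating to High yields -8 — not better.
Column earns 7; deviating to High yields 4 — not better.
Neither player can strictly improve; the profile is a Nash equilibrium.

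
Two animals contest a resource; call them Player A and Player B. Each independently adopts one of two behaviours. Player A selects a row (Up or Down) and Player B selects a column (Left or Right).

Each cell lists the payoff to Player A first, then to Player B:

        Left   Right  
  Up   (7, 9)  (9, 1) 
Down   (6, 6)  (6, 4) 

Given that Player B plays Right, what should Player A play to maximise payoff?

Up

Against Right, Player A earns 9 from Up and 6 from Down.
So Up is the best response.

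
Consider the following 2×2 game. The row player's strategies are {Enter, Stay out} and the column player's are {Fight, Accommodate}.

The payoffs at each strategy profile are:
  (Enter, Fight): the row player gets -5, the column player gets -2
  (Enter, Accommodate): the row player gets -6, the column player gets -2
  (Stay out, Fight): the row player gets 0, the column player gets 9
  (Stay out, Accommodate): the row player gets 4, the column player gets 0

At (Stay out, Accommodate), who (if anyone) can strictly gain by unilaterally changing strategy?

The column player

The row player at (Stay out, Accommodate) earns 4; deviating to Enter yields -6 — not better.
The column player earns 0; deviating to Fight yields 9 — a strict improvement.
Only the column player has a strictly profitable deviation.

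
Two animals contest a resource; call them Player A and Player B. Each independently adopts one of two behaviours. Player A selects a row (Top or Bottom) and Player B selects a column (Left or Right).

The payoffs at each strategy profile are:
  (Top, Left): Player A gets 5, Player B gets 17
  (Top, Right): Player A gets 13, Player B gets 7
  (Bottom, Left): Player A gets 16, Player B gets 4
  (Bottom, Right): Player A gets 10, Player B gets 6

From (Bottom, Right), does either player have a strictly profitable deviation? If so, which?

Player A

Player A at (Bottom, Right) earns 10; deviating to Top yields 13 — a strict improvement.
Player B earns 6; deviating to Left yields 4 — not better.
Only Player A has a strictly profitable deviation.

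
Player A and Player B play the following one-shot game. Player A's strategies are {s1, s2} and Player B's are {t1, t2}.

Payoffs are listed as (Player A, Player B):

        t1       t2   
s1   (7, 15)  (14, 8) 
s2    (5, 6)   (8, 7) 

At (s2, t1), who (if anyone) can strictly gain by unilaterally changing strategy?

Player A at (s2, t1) earns 5; deviating to s1 yields 7 — a strict improvement.
Player B earns 6; deviating to t2 yields 7 — a strict improvement.
Both Player A and Player B have strictly profitable deviations.

Both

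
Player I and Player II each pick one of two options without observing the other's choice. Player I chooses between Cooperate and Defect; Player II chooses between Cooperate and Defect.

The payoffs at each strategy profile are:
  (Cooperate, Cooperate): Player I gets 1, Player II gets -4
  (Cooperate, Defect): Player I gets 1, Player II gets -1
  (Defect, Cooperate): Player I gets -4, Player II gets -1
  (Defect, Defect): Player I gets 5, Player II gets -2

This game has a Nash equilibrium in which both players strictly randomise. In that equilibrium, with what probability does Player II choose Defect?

5/9

Let c be the probability that Player II plays Cooperate. In a completely mixed equilibrium, Player I must be indifferent between Cooperate and Defect.
Player I's expected payoff from Cooperate is c + (1−c); from Defect it is −4c + 5(1−c).
Setting these equal: 1 = −9c + 5, so c = 4/9.
Therefore Player II plays Defect with probability 1 − 4/9 = 5/9.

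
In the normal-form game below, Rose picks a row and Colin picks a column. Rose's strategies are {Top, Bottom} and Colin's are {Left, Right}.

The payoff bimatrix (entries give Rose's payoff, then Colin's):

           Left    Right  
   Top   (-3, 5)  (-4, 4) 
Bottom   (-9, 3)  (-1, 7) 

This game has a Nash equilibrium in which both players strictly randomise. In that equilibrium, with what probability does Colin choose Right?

2/3

Let q be the probability that Colin plays Left. In a completely mixed equilibrium, Rose must be indifferent between Top and Bottom.
Rose's expected payoff from Top is −3q − 4(1−q); from Bottom it is −9q − (1−q).
Setting these equal: q − 4 = −8q − 1, so q = 1/3.
Therefore Colin plays Right with probability 1 − 1/3 = 2/3.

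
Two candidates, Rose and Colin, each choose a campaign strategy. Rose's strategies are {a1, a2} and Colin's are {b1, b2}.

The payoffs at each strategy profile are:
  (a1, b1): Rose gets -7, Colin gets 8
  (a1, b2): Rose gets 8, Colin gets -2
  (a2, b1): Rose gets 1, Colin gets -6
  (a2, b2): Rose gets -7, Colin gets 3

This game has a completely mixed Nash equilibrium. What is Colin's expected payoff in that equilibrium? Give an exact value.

12/19

First find x, the probability Rose plays a1, from Colin's indifference between b1 and b2: 8x − 6(1−x) = −2x + 3(1−x), giving x = 9/19.
Since Colin is indifferent in equilibrium, Colin's expected payoff equals the payoff from either column against (9/19, 10/19). Using b1: 8(9/19) − 6(10/19) = 12/19.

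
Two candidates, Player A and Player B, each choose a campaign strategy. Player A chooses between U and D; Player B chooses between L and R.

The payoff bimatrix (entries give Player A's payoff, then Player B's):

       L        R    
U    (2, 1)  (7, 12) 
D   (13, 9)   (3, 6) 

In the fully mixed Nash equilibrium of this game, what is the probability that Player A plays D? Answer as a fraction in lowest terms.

11/14

Let p be the probability that Player A plays U. In a completely mixed equilibrium, Player B must be indifferent between L and R.
Player B's expected payoff from L is p + 9(1−p); from R it is 12p + 6(1−p).
Setting these equal: −8p + 9 = 6p + 6, so p = 3/14.
Therefore Player A plays D with probability 1 − 3/14 = 11/14.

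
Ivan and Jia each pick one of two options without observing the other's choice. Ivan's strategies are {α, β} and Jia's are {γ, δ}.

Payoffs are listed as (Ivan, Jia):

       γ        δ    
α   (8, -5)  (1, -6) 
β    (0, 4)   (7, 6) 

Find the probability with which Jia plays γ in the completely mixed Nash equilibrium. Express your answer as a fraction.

3/7

Let q be the probability that Jia plays γ. In a completely mixed equilibrium, Ivan must be indifferent between α and β.
Ivan's expected payoff from α is 8q + (1−q); from β it is 7(1−q).
Setting these equal: 7q + 1 = −7q + 7, so q = 3/7.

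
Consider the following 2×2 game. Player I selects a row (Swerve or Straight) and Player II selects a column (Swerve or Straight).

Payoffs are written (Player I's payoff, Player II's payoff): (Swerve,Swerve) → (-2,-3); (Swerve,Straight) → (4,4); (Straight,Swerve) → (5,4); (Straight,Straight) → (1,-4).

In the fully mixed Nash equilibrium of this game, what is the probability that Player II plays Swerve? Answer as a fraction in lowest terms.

Let q be the probability that Player II plays Swerve. In a completely mixed equilibrium, Player I must be indifferent between Swerve and Straight.
Player I's expected payoff from Swerve is −2q + 4(1−q); from Straight it is 5q + (1−q).
Setting these equal: −6q + 4 = 4q + 1, so q = 3/10.

3/10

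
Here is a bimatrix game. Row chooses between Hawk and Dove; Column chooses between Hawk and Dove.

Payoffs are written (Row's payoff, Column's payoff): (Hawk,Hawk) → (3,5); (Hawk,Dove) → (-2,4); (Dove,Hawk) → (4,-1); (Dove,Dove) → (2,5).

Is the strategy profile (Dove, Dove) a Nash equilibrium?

At (Dove, Dove), Row earns 2; switching to Hawk would give -2, so Row has no profitable deviation.
Column earns 5; switching to Hawk would give -1, so Column has no profitable deviation.
Neither player can gain by a unilateral deviation, so this profile is a Nash equilibrium.

Yes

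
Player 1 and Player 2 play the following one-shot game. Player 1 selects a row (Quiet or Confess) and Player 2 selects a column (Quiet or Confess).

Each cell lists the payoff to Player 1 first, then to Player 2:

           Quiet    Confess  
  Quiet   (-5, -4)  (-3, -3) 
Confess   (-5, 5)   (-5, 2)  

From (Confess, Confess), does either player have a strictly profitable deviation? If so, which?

Player 1 at (Confess, Confess) earns -5; deviating to Quiet yields -3 — a strict improvement.
Player 2 earns 2; deviating to Quiet yields 5 — a strict improvement.
Both Player 1 and Player 2 have strictly profitable deviations.

Both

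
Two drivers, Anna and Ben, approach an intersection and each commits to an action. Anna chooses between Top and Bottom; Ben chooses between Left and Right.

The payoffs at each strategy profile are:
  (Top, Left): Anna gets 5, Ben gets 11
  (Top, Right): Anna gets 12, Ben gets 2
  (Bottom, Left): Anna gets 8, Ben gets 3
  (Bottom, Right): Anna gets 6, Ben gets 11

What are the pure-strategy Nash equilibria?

(Top, Left): Anna prefers Bottom (8 > 5) — not an equilibrium.
(Top, Right): Ben prefers Left (11 > 2) — not an equilibrium.
(Bottom, Left): Ben prefers Right (11 > 3) — not an equilibrium.
(Bottom, Right): Anna prefers Top (12 > 6) — not an equilibrium.

none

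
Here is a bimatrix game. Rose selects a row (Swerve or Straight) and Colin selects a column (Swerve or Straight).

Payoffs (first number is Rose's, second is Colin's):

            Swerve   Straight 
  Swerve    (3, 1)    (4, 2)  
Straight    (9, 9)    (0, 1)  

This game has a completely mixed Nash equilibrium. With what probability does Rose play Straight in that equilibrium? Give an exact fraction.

1/9

Let r be the probability that Rose plays Swerve. In a completely mixed equilibrium, Colin must be indifferent between Swerve and Straight.
Colin's expected payoff from Swerve is r + 9(1−r); from Straight it is 2r + (1−r).
Setting these equal: −8r + 9 = r + 1, so r = 8/9.
Therefore Rose plays Straight with probability 1 − 8/9 = 1/9.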